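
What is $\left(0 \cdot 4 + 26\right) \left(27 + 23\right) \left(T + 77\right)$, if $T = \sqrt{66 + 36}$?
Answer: $100100 + 1300 \sqrt{102} \approx 1.1323 \cdot 10^{5}$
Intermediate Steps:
$T = \sqrt{102} \approx 10.1$
$\left(0 \cdot 4 + 26\right) \left(27 + 23\right) \left(T + 77\right) = \left(0 \cdot 4 + 26\right) \left(27 + 23\right) \left(\sqrt{102} + 77\right) = \left(0 + 26\right) 50 \left(77 + \sqrt{102}\right) = 26 \cdot 50 \left(77 + \sqrt{102}\right) = 1300 \left(77 + \sqrt{102}\right) = 100100 + 1300 \sqrt{102}$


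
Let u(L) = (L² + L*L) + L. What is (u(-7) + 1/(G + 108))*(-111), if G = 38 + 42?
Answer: -1899099/188 ≈ -10102.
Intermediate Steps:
G = 80
u(L) = L + 2*L² (u(L) = (L² + L²) + L = 2*L² + L = L + 2*L²)
(u(-7) + 1/(G + 108))*(-111) = (-7*(1 + 2*(-7)) + 1/(80 + 108))*(-111) = (-7*(1 - 14) + 1/188)*(-111) = (-7*(-13) + 1/188)*(-111) = (91 + 1/188)*(-111) = (17109/188)*(-111) = -1899099/188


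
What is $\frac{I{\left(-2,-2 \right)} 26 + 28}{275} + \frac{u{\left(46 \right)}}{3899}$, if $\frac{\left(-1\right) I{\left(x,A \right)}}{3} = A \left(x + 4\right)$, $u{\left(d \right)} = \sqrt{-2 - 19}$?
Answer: $\frac{68}{55} + \frac{i \sqrt{21}}{3899} \approx 1.2364 + 0.0011753 i$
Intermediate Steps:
$u{\left(d \right)} = i \sqrt{21}$ ($u{\left(d \right)} = \sqrt{-21} = i \sqrt{21}$)
$I{\left(x,A \right)} = - 3 A \left(4 + x\right)$ ($I{\left(x,A \right)} = - 3 A \left(x + 4\right) = - 3 A \left(4 + x\right)$)
$\frac{I{\left(-2,-2 \right)} 26 + 28}{275} + \frac{u{\left(46 \right)}}{3899} = \frac{\left(-3\right) \left(-2\right) \left(4 - 2\right) 26 + 28}{275} + \frac{i \sqrt{21}}{3899} = \left(\left(-3\right) \left(-2\right) 2 \cdot 26 + 28\right) \frac{1}{275} + i \sqrt{21} \cdot \frac{1}{3899} = \left(12 \cdot 26 + 28\right) \frac{1}{275} + \frac{i \sqrt{21}}{3899} = \left(312 + 28\right) \frac{1}{275} + \frac{i \sqrt{21}}{3899} = 340 \cdot \frac{1}{275} + \frac{i \sqrt{21}}{3899} = \frac{68}{55} + \frac{i \sqrt{21}}{3899}$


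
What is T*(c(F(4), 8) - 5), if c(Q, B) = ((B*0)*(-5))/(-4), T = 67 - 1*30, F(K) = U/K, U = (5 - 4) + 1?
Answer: -185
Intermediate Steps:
U = 2 (U = 1 + 1 = 2)
F(K) = 2/K
T = 37 (T = 67 - 30 = 37)
c(Q, B) = 0 (c(Q, B) = (0*(-5))*(-¼) = 0*(-¼) = 0)
T*(c(F(4), 8) - 5) = 37*(0 - 5) = 37*(-5) = -185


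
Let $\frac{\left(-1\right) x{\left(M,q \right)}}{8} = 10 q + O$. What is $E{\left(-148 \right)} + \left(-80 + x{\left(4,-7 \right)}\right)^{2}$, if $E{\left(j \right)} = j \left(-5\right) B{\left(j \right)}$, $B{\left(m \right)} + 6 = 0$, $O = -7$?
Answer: $282856$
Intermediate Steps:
$B{\left(m \right)} = -6$ ($B{\left(m \right)} = -6 + 0 = -6$)
$x{\left(M,q \right)} = 56 - 80 q$ ($x{\left(M,q \right)} = - 8 \left(10 q - 7\right) = - 8 \left(-7 + 10 q\right) = 56 - 80 q$)
$E{\left(j \right)} = 30 j$ ($E{\left(j \right)} = j \left(-5\right) \left(-6\right) = - 5 j \left(-6\right) = 30 j$)
$E{\left(-148 \right)} + \left(-80 + x{\left(4,-7 \right)}\right)^{2} = 30 \left(-148\right) + \left(-80 + \left(56 - -560\right)\right)^{2} = -4440 + \left(-80 + \left(56 + 560\right)\right)^{2} = -4440 + \left(-80 + 616\right)^{2} = -4440 + 536^{2} = -4440 + 287296 = 282856$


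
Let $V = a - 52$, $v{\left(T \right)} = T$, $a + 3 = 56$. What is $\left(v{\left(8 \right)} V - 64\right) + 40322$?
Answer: $40266$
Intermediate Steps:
$a = 53$ ($a = -3 + 56 = 53$)
$V = 1$ ($V = 53 - 52 = 1$)
$\left(v{\left(8 \right)} V - 64\right) + 40322 = \left(8 \cdot 1 - 64\right) + 40322 = \left(8 - 64\right) + 40322 = -56 + 40322 = 40266$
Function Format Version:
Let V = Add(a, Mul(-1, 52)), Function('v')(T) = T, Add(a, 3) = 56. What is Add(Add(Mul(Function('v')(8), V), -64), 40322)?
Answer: 40266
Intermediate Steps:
a = 53 (a = Add(-3, 56) = 53)
V = 1 (V = Add(53, Mul(-1, 52)) = Add(53, -52) = 1)
Add(Add(Mul(Function('v')(8), V), -64), 40322) = Add(Add(Mul(8, 1), -64), 40322) = Add(Add(8, -64), 40322) = Add(-56, 40322) = 40266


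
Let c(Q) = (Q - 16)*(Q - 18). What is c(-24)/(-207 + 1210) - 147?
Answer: -145761/1003 ≈ -145.32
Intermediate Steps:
c(Q) = (-18 + Q)*(-16 + Q) (c(Q) = (-16 + Q)*(-18 + Q) = (-18 + Q)*(-16 + Q))
c(-24)/(-207 + 1210) - 147 = (288 + (-24)² - 34*(-24))/(-207 + 1210) - 147 = (288 + 576 + 816)/1003 - 147 = 1680*(1/1003) - 147 = 1680/1003 - 147 = -145761/1003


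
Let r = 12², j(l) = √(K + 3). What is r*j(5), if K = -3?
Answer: 0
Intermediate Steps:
j(l) = 0 (j(l) = √(-3 + 3) = √0 = 0)
r = 144
r*j(5) = 144*0 = 0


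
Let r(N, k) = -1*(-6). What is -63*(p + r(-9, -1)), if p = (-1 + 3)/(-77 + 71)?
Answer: -357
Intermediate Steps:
r(N, k) = 6
p = -1/3 (p = 2/(-6) = 2*(-1/6) = -1/3 ≈ -0.33333)
-63*(p + r(-9, -1)) = -63*(-1/3 + 6) = -63*17/3 = -357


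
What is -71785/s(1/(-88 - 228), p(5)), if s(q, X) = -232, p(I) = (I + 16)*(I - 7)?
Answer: 71785/232 ≈ 309.42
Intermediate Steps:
p(I) = (-7 + I)*(16 + I) (p(I) = (16 + I)*(-7 + I) = (-7 + I)*(16 + I))
-71785/s(1/(-88 - 228), p(5)) = -71785/(-232) = -71785*(-1/232) = 71785/232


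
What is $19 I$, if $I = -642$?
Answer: $-12198$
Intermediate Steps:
$19 I = 19 \left(-642\right) = -12198$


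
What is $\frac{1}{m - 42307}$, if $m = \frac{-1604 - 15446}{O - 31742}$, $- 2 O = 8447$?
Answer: $- \frac{71931}{3043150717} \approx -2.3637 \cdot 10^{-5}$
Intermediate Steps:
$O = - \frac{8447}{2}$ ($O = \left(- \frac{1}{2}\right) 8447 = - \frac{8447}{2} \approx -4223.5$)
$m = \frac{34100}{71931}$ ($m = \frac{-1604 - 15446}{- \frac{8447}{2} - 31742} = - \frac{17050}{- \frac{71931}{2}} = \left(-17050\right) \left(- \frac{2}{71931}\right) = \frac{34100}{71931} \approx 0.47407$)
$\frac{1}{m - 42307} = \frac{1}{\frac{34100}{71931} - 42307} = \frac{1}{- \frac{3043150717}{71931}} = - \frac{71931}{3043150717}$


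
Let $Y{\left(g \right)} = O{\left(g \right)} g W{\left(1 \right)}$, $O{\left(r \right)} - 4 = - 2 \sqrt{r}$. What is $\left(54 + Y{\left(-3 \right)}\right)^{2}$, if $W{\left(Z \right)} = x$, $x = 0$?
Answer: $2916$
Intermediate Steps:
$O{\left(r \right)} = 4 - 2 \sqrt{r}$
$W{\left(Z \right)} = 0$
$Y{\left(g \right)} = 0$ ($Y{\left(g \right)} = \left(4 - 2 \sqrt{g}\right) g 0 = g \left(4 - 2 \sqrt{g}\right) 0 = 0$)
$\left(54 + Y{\left(-3 \right)}\right)^{2} = \left(54 + 0\right)^{2} = 54^{2} = 2916$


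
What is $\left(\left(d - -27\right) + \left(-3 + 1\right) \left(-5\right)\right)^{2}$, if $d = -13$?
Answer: $576$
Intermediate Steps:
$\left(\left(d - -27\right) + \left(-3 + 1\right) \left(-5\right)\right)^{2} = \left(\left(-13 - -27\right) + \left(-3 + 1\right) \left(-5\right)\right)^{2} = \left(\left(-13 + 27\right) - -10\right)^{2} = \left(14 + 10\right)^{2} = 24^{2} = 576$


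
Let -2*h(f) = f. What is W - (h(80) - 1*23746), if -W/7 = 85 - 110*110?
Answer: 107891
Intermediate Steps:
h(f) = -f/2
W = 84105 (W = -7*(85 - 110*110) = -7*(85 - 12100) = -7*(-12015) = 84105)
W - (h(80) - 1*23746) = 84105 - (-½*80 - 1*23746) = 84105 - (-40 - 23746) = 84105 - 1*(-23786) = 84105 + 23786 = 107891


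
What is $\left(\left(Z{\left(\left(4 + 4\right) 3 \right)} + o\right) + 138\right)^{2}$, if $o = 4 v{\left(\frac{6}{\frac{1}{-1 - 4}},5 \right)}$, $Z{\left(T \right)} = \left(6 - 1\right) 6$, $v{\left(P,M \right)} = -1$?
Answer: $26896$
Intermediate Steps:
$Z{\left(T \right)} = 30$ ($Z{\left(T \right)} = 5 \cdot 6 = 30$)
$o = -4$ ($o = 4 \left(-1\right) = -4$)
$\left(\left(Z{\left(\left(4 + 4\right) 3 \right)} + o\right) + 138\right)^{2} = \left(\left(30 - 4\right) + 138\right)^{2} = \left(26 + 138\right)^{2} = 164^{2} = 26896$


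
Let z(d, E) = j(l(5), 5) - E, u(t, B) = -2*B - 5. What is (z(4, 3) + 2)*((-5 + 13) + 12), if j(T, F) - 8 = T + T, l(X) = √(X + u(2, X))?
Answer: 140 + 40*I*√10 ≈ 140.0 + 126.49*I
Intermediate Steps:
u(t, B) = -5 - 2*B
l(X) = √(-5 - X) (l(X) = √(X + (-5 - 2*X)) = √(-5 - X))
j(T, F) = 8 + 2*T (j(T, F) = 8 + (T + T) = 8 + 2*T)
z(d, E) = 8 - E + 2*I*√10 (z(d, E) = (8 + 2*√(-5 - 1*5)) - E = (8 + 2*√(-5 - 5)) - E = (8 + 2*√(-10)) - E = (8 + 2*(I*√10)) - E = (8 + 2*I*√10) - E = 8 - E + 2*I*√10)
(z(4, 3) + 2)*((-5 + 13) + 12) = ((8 - 1*3 + 2*I*√10) + 2)*((-5 + 13) + 12) = ((8 - 3 + 2*I*√10) + 2)*(8 + 12) = ((5 + 2*I*√10) + 2)*20 = (7 + 2*I*√10)*20 = 140 + 40*I*√10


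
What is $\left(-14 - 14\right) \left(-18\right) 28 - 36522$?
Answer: $-22410$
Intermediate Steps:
$\left(-14 - 14\right) \left(-18\right) 28 - 36522 = \left(-28\right) \left(-18\right) 28 - 36522 = 504 \cdot 28 - 36522 = 14112 - 36522 = -22410$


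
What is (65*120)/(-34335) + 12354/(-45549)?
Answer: -824822/1654947 ≈ -0.49840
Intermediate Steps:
(65*120)/(-34335) + 12354/(-45549) = 7800*(-1/34335) + 12354*(-1/45549) = -520/2289 - 4118/15183 = -824822/1654947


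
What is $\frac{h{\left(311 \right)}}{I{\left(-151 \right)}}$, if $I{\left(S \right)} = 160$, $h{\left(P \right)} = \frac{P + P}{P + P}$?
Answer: $\frac{1}{160} \approx 0.00625$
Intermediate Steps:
$h{\left(P \right)} = 1$ ($h{\left(P \right)} = \frac{2 P}{2 P} = 2 P \frac{1}{2 P} = 1$)
$\frac{h{\left(311 \right)}}{I{\left(-151 \right)}} = 1 \cdot \frac{1}{160} = \frac{1}{160}$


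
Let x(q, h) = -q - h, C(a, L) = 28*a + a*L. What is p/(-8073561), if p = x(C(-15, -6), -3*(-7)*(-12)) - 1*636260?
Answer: 635678/8073561 ≈ 0.078736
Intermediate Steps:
C(a, L) = 28*a + L*a
x(q, h) = -h - q
p = -635678 (p = (-(-3*(-7))*(-12) - (-15)*(28 - 6)) - 1*636260 = (-21*(-12) - (-15)*22) - 636260 = (-1*(-252) - 1*(-330)) - 636260 = (252 + 330) - 636260 = 582 - 636260 = -635678)
p/(-8073561) = -635678/(-8073561) = -635678*(-1/8073561) = 635678/8073561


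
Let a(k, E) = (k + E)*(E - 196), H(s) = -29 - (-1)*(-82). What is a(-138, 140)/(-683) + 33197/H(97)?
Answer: -22661119/75813 ≈ -298.91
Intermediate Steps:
H(s) = -111 (H(s) = -29 - 1*82 = -29 - 82 = -111)
a(k, E) = (-196 + E)*(E + k) (a(k, E) = (E + k)*(-196 + E) = (-196 + E)*(E + k))
a(-138, 140)/(-683) + 33197/H(97) = (140**2 - 196*140 - 196*(-138) + 140*(-138))/(-683) + 33197/(-111) = (19600 - 27440 + 27048 - 19320)*(-1/683) + 33197*(-1/111) = -112*(-1/683) - 33197/111 = 112/683 - 33197/111 = -22661119/75813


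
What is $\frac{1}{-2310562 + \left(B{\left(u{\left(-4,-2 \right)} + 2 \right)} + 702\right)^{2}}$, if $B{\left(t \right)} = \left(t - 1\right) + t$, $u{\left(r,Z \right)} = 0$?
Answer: $- \frac{1}{1813537} \approx -5.5141 \cdot 10^{-7}$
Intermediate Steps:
$B{\left(t \right)} = -1 + 2 t$ ($B{\left(t \right)} = \left(-1 + t\right) + t = -1 + 2 t$)
$\frac{1}{-2310562 + \left(B{\left(u{\left(-4,-2 \right)} + 2 \right)} + 702\right)^{2}} = \frac{1}{-2310562 + \left(\left(-1 + 2 \left(0 + 2\right)\right) + 702\right)^{2}} = \frac{1}{-2310562 + \left(\left(-1 + 2 \cdot 2\right) + 702\right)^{2}} = \frac{1}{-2310562 + \left(\left(-1 + 4\right) + 702\right)^{2}} = \frac{1}{-2310562 + \left(3 + 702\right)^{2}} = \frac{1}{-2310562 + 705^{2}} = \frac{1}{-2310562 + 497025} = \frac{1}{-1813537} = - \frac{1}{1813537}$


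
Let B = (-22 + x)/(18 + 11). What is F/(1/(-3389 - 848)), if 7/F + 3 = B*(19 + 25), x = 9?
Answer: 860111/659 ≈ 1305.2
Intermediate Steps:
B = -13/29 (B = (-22 + 9)/(18 + 11) = -13/29 ≈ -0.44828)
F = -203/659 (F = 7/(-3 - 13*(19 + 25)/29) = 7/(-3 - 13/29*44) = 7/(-3 - 572/29) = 7/(-659/29) = 7*(-29/659) = -203/659 ≈ -0.30804)
F/(1/(-3389 - 848)) = -203/(659*(1/(-3389 - 848))) = -203/(659*(1/(-4237))) = -203/(659*(-1/4237)) = -203/659*(-4237) = 860111/659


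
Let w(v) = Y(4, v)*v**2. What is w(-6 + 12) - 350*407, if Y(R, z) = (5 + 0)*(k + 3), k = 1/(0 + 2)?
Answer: -141820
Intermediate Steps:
k = 1/2 ≈ 0.50000
Y(R, z) = 35/2 (Y(R, z) = (5 + 0)*(1/2 + 3) = 5*(7/2) = 35/2)
w(v) = 35*v**2/2
w(-6 + 12) - 350*407 = 35*(-6 + 12)**2/2 - 350*407 = (35/2)*6**2 - 142450 = (35/2)*36 - 142450 = 630 - 142450 = -141820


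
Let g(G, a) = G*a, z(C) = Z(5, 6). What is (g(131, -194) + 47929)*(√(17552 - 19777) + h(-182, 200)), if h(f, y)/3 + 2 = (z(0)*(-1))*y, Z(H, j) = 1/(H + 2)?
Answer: -14454630/7 + 112575*I*√89 ≈ -2.0649e+6 + 1.062e+6*I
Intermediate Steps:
Z(H, j) = 1/(2 + H)
z(C) = ⅐ (z(C) = 1/(2 + 5) = 1/7 = ⅐)
h(f, y) = -6 - 3*y/7 (h(f, y) = -6 + 3*(((⅐)*(-1))*y) = -6 + 3*(-y/7) = -6 - 3*y/7)
(g(131, -194) + 47929)*(√(17552 - 19777) + h(-182, 200)) = (131*(-194) + 47929)*(√(17552 - 19777) + (-6 - 3/7*200)) = (-25414 + 47929)*(√(-2225) + (-6 - 600/7)) = 22515*(5*I*√89 - 642/7) = 22515*(-642/7 + 5*I*√89) = -14454630/7 + 112575*I*√89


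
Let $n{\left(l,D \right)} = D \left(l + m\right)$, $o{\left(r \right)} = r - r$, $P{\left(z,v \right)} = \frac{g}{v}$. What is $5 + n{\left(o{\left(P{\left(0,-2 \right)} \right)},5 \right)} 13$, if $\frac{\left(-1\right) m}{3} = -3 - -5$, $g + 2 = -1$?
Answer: $-385$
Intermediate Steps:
$g = -3$ ($g = -2 - 1 = -3$)
$P{\left(z,v \right)} = - \frac{3}{v}$
$o{\left(r \right)} = 0$
$m = -6$ ($m = - 3 \left(-3 - -5\right) = - 3 \left(-3 + 5\right) = \left(-3\right) 2 = -6$)
$n{\left(l,D \right)} = D \left(-6 + l\right)$ ($n{\left(l,D \right)} = D \left(l - 6\right) = D \left(-6 + l\right)$)
$5 + n{\left(o{\left(P{\left(0,-2 \right)} \right)},5 \right)} 13 = 5 + 5 \left(-6 + 0\right) 13 = 5 + 5 \left(-6\right) 13 = 5 - 390 = -385$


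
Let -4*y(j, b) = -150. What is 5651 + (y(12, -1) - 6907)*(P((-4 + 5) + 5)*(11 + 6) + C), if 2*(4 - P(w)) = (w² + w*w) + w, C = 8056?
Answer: -102495377/2 ≈ -5.1248e+7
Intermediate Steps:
y(j, b) = 75/2 (y(j, b) = -¼*(-150) = 75/2)
P(w) = 4 - w² - w/2 (P(w) = 4 - ((w² + w*w) + w)/2 = 4 - ((w² + w²) + w)/2 = 4 - (2*w² + w)/2 = 4 - (w + 2*w²)/2 = 4 + (-w² - w/2) = 4 - w² - w/2)
5651 + (y(12, -1) - 6907)*(P((-4 + 5) + 5)*(11 + 6) + C) = 5651 + (75/2 - 6907)*((4 - ((-4 + 5) + 5)² - ((-4 + 5) + 5)/2)*(11 + 6) + 8056) = 5651 - 13739*((4 - (1 + 5)² - (1 + 5)/2)*17 + 8056)/2 = 5651 - 13739*((4 - 1*6² - ½*6)*17 + 8056)/2 = 5651 - 13739*((4 - 1*36 - 3)*17 + 8056)/2 = 5651 - 13739*((4 - 36 - 3)*17 + 8056)/2 = 5651 - 13739*(-35*17 + 8056)/2 = 5651 - 13739*(-595 + 8056)/2 = 5651 - 13739/2*7461 = 5651 - 102506679/2 = -102495377/2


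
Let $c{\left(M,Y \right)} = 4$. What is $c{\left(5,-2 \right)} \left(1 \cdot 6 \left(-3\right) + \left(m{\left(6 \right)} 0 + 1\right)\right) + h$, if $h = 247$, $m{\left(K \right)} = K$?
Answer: $179$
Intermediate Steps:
$c{\left(5,-2 \right)} \left(1 \cdot 6 \left(-3\right) + \left(m{\left(6 \right)} 0 + 1\right)\right) + h = 4 \left(1 \cdot 6 \left(-3\right) + \left(6 \cdot 0 + 1\right)\right) + 247 = 4 \left(6 \left(-3\right) + \left(0 + 1\right)\right) + 247 = 4 \left(-18 + 1\right) + 247 = 4 \left(-17\right) + 247 = -68 + 247 = 179$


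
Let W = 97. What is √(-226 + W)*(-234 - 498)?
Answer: -732*I*√129 ≈ -8313.9*I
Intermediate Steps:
√(-226 + W)*(-234 - 498) = √(-226 + 97)*(-234 - 498) = √(-129)*(-732) = (I*√129)*(-732) = -732*I*√129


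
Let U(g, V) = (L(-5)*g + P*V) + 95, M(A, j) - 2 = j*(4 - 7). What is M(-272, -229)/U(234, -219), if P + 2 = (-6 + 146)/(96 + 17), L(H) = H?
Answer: -77857/102641 ≈ -0.75854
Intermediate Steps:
P = -86/113 (P = -2 + (-6 + 146)/(96 + 17) = -2 + 140/113 = -86/113 ≈ -0.76106)
M(A, j) = 2 - 3*j (M(A, j) = 2 + j*(4 - 7) = 2 + j*(-3) = 2 - 3*j)
U(g, V) = 95 - 5*g - 86*V/113 (U(g, V) = (-5*g - 86*V/113) + 95 = 95 - 5*g - 86*V/113)
M(-272, -229)/U(234, -219) = (2 - 3*(-229))/(95 - 5*234 - 86/113*(-219)) = (2 + 687)/(95 - 1170 + 18834/113) = 689/(-102641/113) = 689*(-113/102641) = -77857/102641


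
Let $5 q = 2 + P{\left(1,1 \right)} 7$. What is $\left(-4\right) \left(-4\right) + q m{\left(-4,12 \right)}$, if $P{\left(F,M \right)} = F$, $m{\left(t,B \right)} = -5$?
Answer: $7$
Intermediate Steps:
$q = \frac{9}{5}$ ($q = \frac{2 + 1 \cdot 7}{5} = \frac{2 + 7}{5} = \frac{1}{5} \cdot 9 = \frac{9}{5} \approx 1.8$)
$\left(-4\right) \left(-4\right) + q m{\left(-4,12 \right)} = \left(-4\right) \left(-4\right) + \frac{9}{5} \left(-5\right) = 16 - 9 = 7$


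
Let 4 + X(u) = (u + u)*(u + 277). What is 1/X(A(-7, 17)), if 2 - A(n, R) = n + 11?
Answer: -1/1104 ≈ -0.00090580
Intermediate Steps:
A(n, R) = -9 - n (A(n, R) = 2 - (n + 11) = 2 - (11 + n) = 2 + (-11 - n) = -9 - n)
X(u) = -4 + 2*u*(277 + u) (X(u) = -4 + (u + u)*(u + 277) = -4 + (2*u)*(277 + u) = -4 + 2*u*(277 + u))
1/X(A(-7, 17)) = 1/(-4 + 2*(-9 - 1*(-7))² + 554*(-9 - 1*(-7))) = 1/(-4 + 2*(-9 + 7)² + 554*(-9 + 7)) = 1/(-4 + 2*(-2)² + 554*(-2)) = 1/(-4 + 2*4 - 1108) = 1/(-4 + 8 - 1108) = 1/(-1104) = -1/1104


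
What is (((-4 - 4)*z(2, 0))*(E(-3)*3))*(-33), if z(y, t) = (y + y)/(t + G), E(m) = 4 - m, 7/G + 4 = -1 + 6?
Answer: 3168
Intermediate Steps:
G = 7 (G = 7/(-4 + (-1 + 6)) = 7/(-4 + 5) = 7/1 = 7*1 = 7)
z(y, t) = 2*y/(7 + t) (z(y, t) = (y + y)/(t + 7) = (2*y)/(7 + t) = 2*y/(7 + t))
(((-4 - 4)*z(2, 0))*(E(-3)*3))*(-33) = (((-4 - 4)*(2*2/(7 + 0)))*((4 - 1*(-3))*3))*(-33) = ((-16*2/7)*((4 + 3)*3))*(-33) = ((-16*2/7)*(7*3))*(-33) = (-8*4/7*21)*(-33) = -32/7*21*(-33) = -96*(-33) = 3168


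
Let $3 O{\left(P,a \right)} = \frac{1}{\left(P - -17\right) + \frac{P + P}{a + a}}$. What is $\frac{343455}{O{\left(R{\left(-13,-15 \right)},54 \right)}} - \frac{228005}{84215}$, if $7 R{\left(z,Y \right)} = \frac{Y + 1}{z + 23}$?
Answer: $\frac{1748941391879}{101058} \approx 1.7306 \cdot 10^{7}$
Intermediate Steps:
$R{\left(z,Y \right)} = \frac{1 + Y}{7 \left(23 + z\right)}$ ($R{\left(z,Y \right)} = \frac{\left(Y + 1\right) \frac{1}{z + 23}}{7} = \frac{\left(1 + Y\right) \frac{1}{23 + z}}{7} = \frac{\frac{1}{23 + z} \left(1 + Y\right)}{7} = \frac{1 + Y}{7 \left(23 + z\right)}$)
$O{\left(P,a \right)} = \frac{1}{3 \left(17 + P + \frac{P}{a}\right)}$ ($O{\left(P,a \right)} = \frac{1}{3 \left(\left(P - -17\right) + \frac{P + P}{a + a}\right)} = \frac{1}{3 \left(\left(P + 17\right) + \frac{2 P}{2 a}\right)} = \frac{1}{3 \left(\left(17 + P\right) + 2 P \frac{1}{2 a}\right)} = \frac{1}{3 \left(\left(17 + P\right) + \frac{P}{a}\right)} = \frac{1}{3 \left(17 + P + \frac{P}{a}\right)}$)
$\frac{343455}{O{\left(R{\left(-13,-15 \right)},54 \right)}} - \frac{228005}{84215} = \frac{343455}{\frac{1}{3} \cdot 54 \frac{1}{\frac{1 - 15}{7 \left(23 - 13\right)} + 17 \cdot 54 + \frac{1 - 15}{7 \left(23 - 13\right)} 54}} - \frac{228005}{84215} = \frac{343455}{\frac{1}{3} \cdot 54 \frac{1}{\frac{1}{7} \cdot \frac{1}{10} \left(-14\right) + 918 + \frac{1}{7} \cdot \frac{1}{10} \left(-14\right) 54}} - \frac{45601}{16843} = \frac{343455}{\frac{1}{3} \cdot 54 \frac{1}{- \frac{1}{5} + 918 - \frac{54}{5}}} - \frac{45601}{16843} = \frac{343455}{\frac{1}{3} \cdot 54 \cdot \frac{1}{907}} - \frac{45601}{16843} = \frac{343455}{\frac{18}{907}} - \frac{45601}{16843} = 343455 \cdot \frac{907}{18} - \frac{45601}{16843} = \frac{103837895}{6} - \frac{45601}{16843} = \frac{1748941391879}{101058}$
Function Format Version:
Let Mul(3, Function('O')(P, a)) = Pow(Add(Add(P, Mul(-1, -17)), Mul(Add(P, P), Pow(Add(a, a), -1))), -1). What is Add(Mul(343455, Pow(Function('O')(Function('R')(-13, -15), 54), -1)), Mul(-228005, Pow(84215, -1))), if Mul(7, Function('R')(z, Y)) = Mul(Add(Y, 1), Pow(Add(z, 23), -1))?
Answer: Rational(1748941391879, 101058) ≈ 1.7306e+7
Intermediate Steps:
Function('R')(z, Y) = Mul(Rational(1, 7), Pow(Add(23, z), -1), Add(1, Y)) (Function('R')(z, Y) = Mul(Rational(1, 7), Mul(Add(Y, 1), Pow(Add(z, 23), -1))) = Mul(Rational(1, 7), Mul(Add(1, Y), Pow(Add(23, z), -1))) = Mul(Rational(1, 7), Mul(Pow(Add(23, z), -1), Add(1, Y))) = Mul(Rational(1, 7), Pow(Add(23, z), -1), Add(1, Y)))
Function('O')(P, a) = Mul(Rational(1, 3), Pow(Add(17, P, Mul(P, Pow(a, -1))), -1)) (Function('O')(P, a) = Mul(Rational(1, 3), Pow(Add(Add(P, Mul(-1, -17)), Mul(Add(P, P), Pow(Add(a, a), -1))), -1)) = Mul(Rational(1, 3), Pow(Add(Add(P, 17), Mul(Mul(2, P), Pow(Mul(2, a), -1))), -1)) = Mul(Rational(1, 3), Pow(Add(Add(17, P), Mul(Mul(2, P), Mul(Rational(1, 2), Pow(a, -1)))), -1)) = Mul(Rational(1, 3), Pow(Add(Add(17, P), Mul(P, Pow(a, -1))), -1)) = Mul(Rational(1, 3), Pow(Add(17, P, Mul(P, Pow(a, -1))), -1)))
Add(Mul(343455, Pow(Function('O')(Function('R')(-13, -15), 54), -1)), Mul(-228005, Pow(84215, -1))) = Add(Mul(343455, Pow(Mul(Rational(1, 3), 54, Pow(Add(Mul(Rational(1, 7), Pow(Add(23, -13), -1), Add(1, -15)), Mul(17, 54), Mul(Mul(Rational(1, 7), Pow(Add(23, -13), -1), Add(1, -15)), 54)), -1)), -1)), Mul(-228005, Pow(84215, -1))) = Add(Mul(343455, Pow(Mul(Rational(1, 3), 54, Pow(Add(Mul(Rational(1, 7), Pow(10, -1), -14), 918, Mul(Mul(Rational(1, 7), Pow(10, -1), -14), 54)), -1)), -1)), Mul(-228005, Rational(1, 84215))) = Add(Mul(343455, Pow(Mul(Rational(1, 3), 54, Pow(Add(Mul(Rational(1, 7), Rational(1, 10), -14), 918, Mul(Mul(Rational(1, 7), Rational(1, 10), -14), 54)), -1)), -1)), Rational(-45601, 16843)) = Add(Mul(343455, Pow(Mul(Rational(1, 3), 54, Pow(Add(Rational(-1, 5), 918, Mul(Rational(-1, 5), 54)), -1)), -1)), Rational(-45601, 16843)) = Add(Mul(343455, Pow(Mul(Rational(1, 3), 54, Pow(Add(Rational(-1, 5), 918, Rational(-54, 5)), -1)), -1)), Rational(-45601, 16843)) = Add(Mul(343455, Pow(Mul(Rational(1, 3), 54, Pow(907, -1)), -1)), Rational(-45601, 16843)) = Add(Mul(343455, Pow(Mul(Rational(1, 3), 54, Rational(1, 907)), -1)), Rational(-45601, 16843)) = Add(Mul(343455, Pow(Rational(18, 907), -1)), Rational(-45601, 16843)) = Add(Mul(343455, Rational(907, 18)), Rational(-45601, 16843)) = Add(Rational(103837895, 6), Rational(-45601, 16843)) = Rational(1748941391879, 101058)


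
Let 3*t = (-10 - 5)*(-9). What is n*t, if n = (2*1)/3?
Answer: 30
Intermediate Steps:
n = ⅔ (n = 2*(⅓) = ⅔ ≈ 0.66667)
t = 45 (t = ((-10 - 5)*(-9))/3 = (-15*(-9))/3 = (⅓)*135 = 45)
n*t = (⅔)*45 = 30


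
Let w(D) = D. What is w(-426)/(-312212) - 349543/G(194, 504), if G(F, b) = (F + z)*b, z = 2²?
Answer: -27272251931/7789064976 ≈ -3.5014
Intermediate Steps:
z = 4
G(F, b) = b*(4 + F) (G(F, b) = (F + 4)*b = (4 + F)*b = b*(4 + F))
w(-426)/(-312212) - 349543/G(194, 504) = -426/(-312212) - 349543*1/(504*(4 + 194)) = -426*(-1/312212) - 349543/(504*198) = 213/156106 - 349543/99792 = -27272251931/7789064976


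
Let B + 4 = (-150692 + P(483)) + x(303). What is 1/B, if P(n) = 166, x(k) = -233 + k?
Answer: -1/150460 ≈ -6.6463e-6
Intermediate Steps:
B = -150460 (B = -4 + ((-150692 + 166) + (-233 + 303)) = -4 + (-150526 + 70) = -4 - 150456 = -150460)
1/B = 1/(-150460) = -1/150460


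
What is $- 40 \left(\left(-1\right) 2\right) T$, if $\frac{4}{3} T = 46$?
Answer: $2760$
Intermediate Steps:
$T = \frac{69}{2}$ ($T = \frac{3}{4} \cdot 46 = \frac{69}{2} \approx 34.5$)
$- 40 \left(\left(-1\right) 2\right) T = - 40 \left(\left(-1\right) 2\right) \frac{69}{2} = \left(-40\right) \left(-2\right) \frac{69}{2} = 80 \cdot \frac{69}{2} = 2760$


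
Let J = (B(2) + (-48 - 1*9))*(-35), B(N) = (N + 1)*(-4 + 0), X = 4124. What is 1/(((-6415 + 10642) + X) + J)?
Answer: 1/10766 ≈ 9.2885e-5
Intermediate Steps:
B(N) = -4 - 4*N (B(N) = (1 + N)*(-4) = -4 - 4*N)
J = 2415 (J = ((-4 - 4*2) + (-48 - 1*9))*(-35) = ((-4 - 8) + (-48 - 9))*(-35) = (-12 - 57)*(-35) = -69*(-35) = 2415)
1/(((-6415 + 10642) + X) + J) = 1/(((-6415 + 10642) + 4124) + 2415) = 1/((4227 + 4124) + 2415) = 1/(8351 + 2415) = 1/10766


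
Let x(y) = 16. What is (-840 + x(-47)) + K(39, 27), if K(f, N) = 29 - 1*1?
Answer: -796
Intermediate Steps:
K(f, N) = 28 (K(f, N) = 29 - 1 = 28)
(-840 + x(-47)) + K(39, 27) = (-840 + 16) + 28 = -824 + 28 = -796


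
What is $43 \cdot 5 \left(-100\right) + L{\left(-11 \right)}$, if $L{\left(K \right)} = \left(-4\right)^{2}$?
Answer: $-21484$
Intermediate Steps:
$L{\left(K \right)} = 16$
$43 \cdot 5 \left(-100\right) + L{\left(-11 \right)} = 43 \cdot 5 \left(-100\right) + 16 = 215 \left(-100\right) + 16 = -21500 + 16 = -21484$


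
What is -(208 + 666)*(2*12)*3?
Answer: -62928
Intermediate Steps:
-(208 + 666)*(2*12)*3 = -874*24*3 = -874*72 = -1*62928 = -62928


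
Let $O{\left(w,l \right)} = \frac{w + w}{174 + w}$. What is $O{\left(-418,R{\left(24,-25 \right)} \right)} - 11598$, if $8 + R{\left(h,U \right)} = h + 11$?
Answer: $- \frac{707269}{61} \approx -11595.0$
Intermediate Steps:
$R{\left(h,U \right)} = 3 + h$ ($R{\left(h,U \right)} = -8 + \left(h + 11\right) = -8 + \left(11 + h\right) = 3 + h$)
$O{\left(w,l \right)} = \frac{2 w}{174 + w}$
$O{\left(-418,R{\left(24,-25 \right)} \right)} - 11598 = 2 \left(-418\right) \frac{1}{174 - 418} - 11598 = 2 \left(-418\right) \frac{1}{-244} - 11598 = 2 \left(-418\right) \left(- \frac{1}{244}\right) - 11598 = \frac{209}{61} - 11598 = - \frac{707269}{61}$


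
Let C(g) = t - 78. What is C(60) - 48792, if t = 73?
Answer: -48797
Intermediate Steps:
C(g) = -5 (C(g) = 73 - 78 = -5)
C(60) - 48792 = -5 - 48792 = -48797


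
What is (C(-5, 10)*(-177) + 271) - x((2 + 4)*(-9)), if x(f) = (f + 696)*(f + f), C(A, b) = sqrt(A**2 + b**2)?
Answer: 69607 - 885*sqrt(5) ≈ 67628.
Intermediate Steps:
x(f) = 2*f*(696 + f) (x(f) = (696 + f)*(2*f) = 2*f*(696 + f))
(C(-5, 10)*(-177) + 271) - x((2 + 4)*(-9)) = (sqrt((-5)**2 + 10**2)*(-177) + 271) - 2*(2 + 4)*(-9)*(696 + (2 + 4)*(-9)) = (sqrt(25 + 100)*(-177) + 271) - 2*6*(-9)*(696 + 6*(-9)) = (sqrt(125)*(-177) + 271) - 2*(-54)*(696 - 54) = ((5*sqrt(5))*(-177) + 271) - 2*(-54)*642 = (-885*sqrt(5) + 271) - 1*(-69336) = (271 - 885*sqrt(5)) + 69336 = 69607 - 885*sqrt(5)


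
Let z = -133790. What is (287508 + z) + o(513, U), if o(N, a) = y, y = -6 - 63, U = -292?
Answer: 153649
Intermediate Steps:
y = -69
o(N, a) = -69
(287508 + z) + o(513, U) = (287508 - 133790) - 69 = 153718 - 69 = 153649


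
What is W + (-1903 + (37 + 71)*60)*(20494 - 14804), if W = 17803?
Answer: 26060933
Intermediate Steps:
W + (-1903 + (37 + 71)*60)*(20494 - 14804) = 17803 + (-1903 + (37 + 71)*60)*(20494 - 14804) = 17803 + (-1903 + 108*60)*5690 = 17803 + (-1903 + 6480)*5690 = 17803 + 4577*5690 = 17803 + 26043130 = 26060933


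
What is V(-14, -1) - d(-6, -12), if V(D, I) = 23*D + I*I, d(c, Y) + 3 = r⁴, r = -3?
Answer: -399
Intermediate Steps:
d(c, Y) = 78 (d(c, Y) = -3 + (-3)⁴ = -3 + 81 = 78)
V(D, I) = I² + 23*D (V(D, I) = 23*D + I² = I² + 23*D)
V(-14, -1) - d(-6, -12) = ((-1)² + 23*(-14)) - 1*78 = (1 - 322) - 78 = -321 - 78 = -399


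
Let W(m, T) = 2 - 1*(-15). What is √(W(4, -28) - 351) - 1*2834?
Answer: -2834 + I*√334 ≈ -2834.0 + 18.276*I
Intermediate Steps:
W(m, T) = 17 (W(m, T) = 2 + 15 = 17)
√(W(4, -28) - 351) - 1*2834 = √(17 - 351) - 1*2834 = √(-334) - 2834 = I*√334 - 2834 = -2834 + I*√334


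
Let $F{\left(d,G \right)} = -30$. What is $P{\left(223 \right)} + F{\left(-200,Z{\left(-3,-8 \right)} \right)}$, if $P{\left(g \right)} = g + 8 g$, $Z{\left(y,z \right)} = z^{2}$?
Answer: $1977$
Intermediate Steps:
$P{\left(g \right)} = 9 g$
$P{\left(223 \right)} + F{\left(-200,Z{\left(-3,-8 \right)} \right)} = 9 \cdot 223 - 30 = 2007 - 30 = 1977$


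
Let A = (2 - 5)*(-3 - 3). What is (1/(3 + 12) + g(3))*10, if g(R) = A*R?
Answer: 1622/3 ≈ 540.67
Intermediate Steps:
A = 18 (A = -3*(-6) = 18)
g(R) = 18*R
(1/(3 + 12) + g(3))*10 = (1/(3 + 12) + 18*3)*10 = (1/15 + 54)*10 = (811/15)*10 = 1622/3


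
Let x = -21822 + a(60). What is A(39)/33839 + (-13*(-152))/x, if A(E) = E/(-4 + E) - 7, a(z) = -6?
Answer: -586200452/6463079805 ≈ -0.090700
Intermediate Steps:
x = -21828 (x = -21822 - 6 = -21828)
A(E) = -7 + E/(-4 + E)
A(39)/33839 + (-13*(-152))/x = (2*(14 - 3*39)/(-4 + 39))/33839 - 13*(-152)/(-21828) = (2*(14 - 117)/35)*(1/33839) + 1976*(-1/21828) = (2*(1/35)*(-103))*(1/33839) - 494/5457 = -206/35*1/33839 - 494/5457 = -206/1184365 - 494/5457 = -586200452/6463079805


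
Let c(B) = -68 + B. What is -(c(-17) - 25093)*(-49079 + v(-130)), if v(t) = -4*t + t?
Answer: -1225891642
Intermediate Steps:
v(t) = -3*t
-(c(-17) - 25093)*(-49079 + v(-130)) = -((-68 - 17) - 25093)*(-49079 - 3*(-130)) = -(-85 - 25093)*(-49079 + 390) = -(-25178)*(-48689) = -1*1225891642 = -1225891642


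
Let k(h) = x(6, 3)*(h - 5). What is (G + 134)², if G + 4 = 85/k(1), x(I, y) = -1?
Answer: 366025/16 ≈ 22877.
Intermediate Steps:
k(h) = 5 - h (k(h) = -(h - 5) = -(-5 + h) = 5 - h)
G = 69/4 (G = -4 + 85/(5 - 1*1) = -4 + 85/(5 - 1) = -4 + 85/4 = 69/4 ≈ 17.250)
(G + 134)² = (69/4 + 134)² = (605/4)² = 366025/16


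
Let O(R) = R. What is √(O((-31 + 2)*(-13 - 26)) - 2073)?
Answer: I*√942 ≈ 30.692*I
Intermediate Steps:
√(O((-31 + 2)*(-13 - 26)) - 2073) = √((-31 + 2)*(-13 - 26) - 2073) = √(-29*(-39) - 2073) = √(1131 - 2073) = √(-942) = I*√942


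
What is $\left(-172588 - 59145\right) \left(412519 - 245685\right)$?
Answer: $-38660943322$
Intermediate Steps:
$\left(-172588 - 59145\right) \left(412519 - 245685\right) = \left(-231733\right) 166834 = -38660943322$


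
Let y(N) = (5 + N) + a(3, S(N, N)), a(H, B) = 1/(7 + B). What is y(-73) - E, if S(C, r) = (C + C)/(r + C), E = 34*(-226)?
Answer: 60929/8 ≈ 7616.1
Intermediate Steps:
E = -7684
S(C, r) = 2*C/(C + r) (S(C, r) = (2*C)/(C + r) = 2*C/(C + r))
y(N) = 41/8 + N (y(N) = (5 + N) + 1/(7 + 2*N/(N + N)) = (5 + N) + 1/(7 + 2*N/((2*N))) = (5 + N) + 1/(7 + 2*N*(1/(2*N))) = (5 + N) + 1/(7 + 1) = (5 + N) + 1/8 = (5 + N) + ⅛ = 41/8 + N)
y(-73) - E = (41/8 - 73) - 1*(-7684) = -543/8 + 7684 = 60929/8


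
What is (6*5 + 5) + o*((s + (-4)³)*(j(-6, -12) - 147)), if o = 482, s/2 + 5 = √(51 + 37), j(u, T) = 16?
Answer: 4672543 - 252568*√22 ≈ 3.4879e+6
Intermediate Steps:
s = -10 + 4*√22 (s = -10 + 2*√(51 + 37) = -10 + 2*√88 = -10 + 2*(2*√22) = -10 + 4*√22 ≈ 8.7617)
(6*5 + 5) + o*((s + (-4)³)*(j(-6, -12) - 147)) = (6*5 + 5) + 482*(((-10 + 4*√22) + (-4)³)*(16 - 147)) = (30 + 5) + 482*(((-10 + 4*√22) - 64)*(-131)) = 35 + 482*((-74 + 4*√22)*(-131)) = 35 + 482*(9694 - 524*√22) = 35 + (4672508 - 252568*√22) = 4672543 - 252568*√22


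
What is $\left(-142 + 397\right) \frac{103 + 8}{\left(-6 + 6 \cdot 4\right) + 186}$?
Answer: $\frac{555}{4} \approx 138.75$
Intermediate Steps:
$\left(-142 + 397\right) \frac{103 + 8}{\left(-6 + 6 \cdot 4\right) + 186} = 255 \frac{111}{\left(-6 + 24\right) + 186} = 255 \frac{111}{18 + 186} = 255 \cdot \frac{111}{204} = 255 \cdot 111 \cdot \frac{1}{204} = 255 \cdot \frac{37}{68} = \frac{555}{4}$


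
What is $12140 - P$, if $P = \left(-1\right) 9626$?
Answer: $21766$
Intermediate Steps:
$P = -9626$
$12140 - P = 12140 - -9626 = 12140 + 9626 = 21766$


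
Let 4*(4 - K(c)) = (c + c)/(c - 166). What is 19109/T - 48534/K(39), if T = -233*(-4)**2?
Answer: -45977587003/3933040 ≈ -11690.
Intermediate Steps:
K(c) = 4 - c/(2*(-166 + c)) (K(c) = 4 - (c + c)/(4*(c - 166)) = 4 - 2*c/(4*(-166 + c)) = 4 - c/(2*(-166 + c)))
T = -3728 (T = -233*16 = -3728)
19109/T - 48534/K(39) = 19109/(-3728) - 48534*2*(-166 + 39)/(-1328 + 7*39) = 19109*(-1/3728) - 48534*(-254/(-1328 + 273)) = -19109/3728 - 48534/((1/2)*(-1/127)*(-1055)) = -19109/3728 - 48534/1055/254 = -19109/3728 - 48534*254/1055 = -19109/3728 - 12327636/1055 = -45977587003/3933040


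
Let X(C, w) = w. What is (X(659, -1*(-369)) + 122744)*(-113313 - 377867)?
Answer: -60470643340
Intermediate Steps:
(X(659, -1*(-369)) + 122744)*(-113313 - 377867) = (-1*(-369) + 122744)*(-113313 - 377867) = (369 + 122744)*(-491180) = 123113*(-491180) = -60470643340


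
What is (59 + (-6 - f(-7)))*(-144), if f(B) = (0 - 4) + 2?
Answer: -7920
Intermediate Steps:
f(B) = -2 (f(B) = -4 + 2 = -2)
(59 + (-6 - f(-7)))*(-144) = (59 + (-6 - 1*(-2)))*(-144) = (59 + (-6 + 2))*(-144) = (59 - 4)*(-144) = 55*(-144) = -7920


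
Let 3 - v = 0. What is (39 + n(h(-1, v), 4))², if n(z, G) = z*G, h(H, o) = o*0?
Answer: 1521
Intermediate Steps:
v = 3 (v = 3 - 1*0 = 3 + 0 = 3)
h(H, o) = 0
n(z, G) = G*z
(39 + n(h(-1, v), 4))² = (39 + 4*0)² = (39 + 0)² = 39² = 1521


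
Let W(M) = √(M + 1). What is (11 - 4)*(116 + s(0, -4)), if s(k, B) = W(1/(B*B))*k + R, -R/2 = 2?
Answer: 784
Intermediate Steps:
R = -4 (R = -2*2 = -4)
W(M) = √(1 + M)
s(k, B) = -4 + k*√(1 + B⁻²) (s(k, B) = √(1 + 1/(B*B))*k - 4 = √(1 + 1/(B²))*k - 4 = √(1 + B⁻²)*k - 4 = k*√(1 + B⁻²) - 4 = -4 + k*√(1 + B⁻²))
(11 - 4)*(116 + s(0, -4)) = (11 - 4)*(116 + (-4 + 0*√(1 + (-4)⁻²))) = 7*(116 + (-4 + 0*√(1 + 1/16))) = 7*(116 + (-4 + 0*√(17/16))) = 7*(116 + (-4 + 0*(√17/4))) = 7*(116 + (-4 + 0)) = 7*(116 - 4) = 7*112 = 784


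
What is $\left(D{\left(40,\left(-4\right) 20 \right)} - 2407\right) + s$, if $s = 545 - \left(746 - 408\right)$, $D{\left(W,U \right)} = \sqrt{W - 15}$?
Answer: $-2195$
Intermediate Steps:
$D{\left(W,U \right)} = \sqrt{-15 + W}$
$s = 207$ ($s = 545 - \left(746 - 408\right) = 545 - 338 = 207$)
$\left(D{\left(40,\left(-4\right) 20 \right)} - 2407\right) + s = \left(\sqrt{-15 + 40} - 2407\right) + 207 = \left(\sqrt{25} - 2407\right) + 207 = \left(5 - 2407\right) + 207 = -2402 + 207 = -2195$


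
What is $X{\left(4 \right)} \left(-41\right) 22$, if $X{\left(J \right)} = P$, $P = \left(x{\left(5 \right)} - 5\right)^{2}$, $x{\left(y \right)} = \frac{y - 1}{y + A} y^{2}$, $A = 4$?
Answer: $- \frac{2728550}{81} \approx -33686.0$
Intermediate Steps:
$x{\left(y \right)} = \frac{y^{2} \left(-1 + y\right)}{4 + y}$ ($x{\left(y \right)} = \frac{y - 1}{y + 4} y^{2} = \frac{-1 + y}{4 + y} y^{2} = \frac{y^{2} \left(-1 + y\right)}{4 + y}$)
$P = \frac{3025}{81}$ ($P = \left(\frac{5^{2} \left(-1 + 5\right)}{4 + 5} - 5\right)^{2} = \left(25 \cdot \frac{1}{9} \cdot 4 - 5\right)^{2} = \left(\frac{100}{9} - 5\right)^{2} = \left(\frac{55}{9}\right)^{2} = \frac{3025}{81} \approx 37.346$)
$X{\left(J \right)} = \frac{3025}{81}$
$X{\left(4 \right)} \left(-41\right) 22 = \frac{3025}{81} \left(-41\right) 22 = \left(- \frac{124025}{81}\right) 22 = - \frac{2728550}{81}$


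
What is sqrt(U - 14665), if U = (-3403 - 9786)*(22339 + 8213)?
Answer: I*sqrt(402964993) ≈ 20074.0*I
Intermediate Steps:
U = -402950328 (U = -13189*30552 = -402950328)
sqrt(U - 14665) = sqrt(-402950328 - 14665) = sqrt(-402964993) = I*sqrt(402964993)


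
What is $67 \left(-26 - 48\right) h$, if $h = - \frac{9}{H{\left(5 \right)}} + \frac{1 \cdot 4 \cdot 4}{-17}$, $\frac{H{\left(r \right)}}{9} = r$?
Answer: $\frac{480926}{85} \approx 5658.0$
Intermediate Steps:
$H{\left(r \right)} = 9 r$
$h = - \frac{97}{85}$ ($h = - \frac{9}{9 \cdot 5} + \frac{1 \cdot 4 \cdot 4}{-17} = - \frac{9}{45} + 4 \cdot 4 \left(- \frac{1}{17}\right) = \left(-9\right) \frac{1}{45} + 16 \left(- \frac{1}{17}\right) = - \frac{1}{5} - \frac{16}{17} = - \frac{97}{85} \approx -1.1412$)
$67 \left(-26 - 48\right) h = 67 \left(-26 - 48\right) \left(- \frac{97}{85}\right) = 67 \left(-74\right) \left(- \frac{97}{85}\right) = \left(-4958\right) \left(- \frac{97}{85}\right) = \frac{480926}{85}$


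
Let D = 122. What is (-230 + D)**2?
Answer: 11664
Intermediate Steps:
(-230 + D)**2 = (-230 + 122)**2 = (-108)**2 = 11664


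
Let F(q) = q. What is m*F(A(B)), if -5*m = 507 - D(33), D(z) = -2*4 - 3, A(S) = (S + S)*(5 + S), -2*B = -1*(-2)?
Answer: 4144/5 ≈ 828.80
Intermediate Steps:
B = -1 (B = -(-1)*(-2)/2 = -½*2 = -1)
A(S) = 2*S*(5 + S) (A(S) = (2*S)*(5 + S) = 2*S*(5 + S))
D(z) = -11 (D(z) = -8 - 3 = -11)
m = -518/5 (m = -(507 - 1*(-11))/5 = -(507 + 11)/5 = -⅕*518 = -518/5 ≈ -103.60)
m*F(A(B)) = -1036*(-1)*(5 - 1)/5 = -1036*(-1)*4/5 = -518/5*(-8) = 4144/5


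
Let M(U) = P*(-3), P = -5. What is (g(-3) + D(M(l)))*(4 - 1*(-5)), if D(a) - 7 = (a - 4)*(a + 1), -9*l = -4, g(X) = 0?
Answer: 1647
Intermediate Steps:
l = 4/9 (l = -1/9*(-4) = 4/9 ≈ 0.44444)
M(U) = 15 (M(U) = -5*(-3) = 15)
D(a) = 7 + (1 + a)*(-4 + a) (D(a) = 7 + (a - 4)*(a + 1) = 7 + (-4 + a)*(1 + a) = 7 + (1 + a)*(-4 + a))
(g(-3) + D(M(l)))*(4 - 1*(-5)) = (0 + (3 + 15**2 - 3*15))*(4 - 1*(-5)) = (0 + (3 + 225 - 45))*(4 + 5) = (0 + 183)*9 = 183*9 = 1647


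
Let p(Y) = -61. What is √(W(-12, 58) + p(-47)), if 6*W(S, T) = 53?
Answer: I*√1878/6 ≈ 7.2226*I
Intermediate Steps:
W(S, T) = 53/6 (W(S, T) = (⅙)*53 = 53/6)
√(W(-12, 58) + p(-47)) = √(53/6 - 61) = √(-313/6) = I*√1878/6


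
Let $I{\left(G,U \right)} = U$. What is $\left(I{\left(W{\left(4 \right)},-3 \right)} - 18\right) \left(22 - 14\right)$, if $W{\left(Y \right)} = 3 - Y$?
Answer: $-168$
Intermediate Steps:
$\left(I{\left(W{\left(4 \right)},-3 \right)} - 18\right) \left(22 - 14\right) = \left(-3 - 18\right) \left(22 - 14\right) = - 21 \left(22 - 14\right) = \left(-21\right) 8 = -168$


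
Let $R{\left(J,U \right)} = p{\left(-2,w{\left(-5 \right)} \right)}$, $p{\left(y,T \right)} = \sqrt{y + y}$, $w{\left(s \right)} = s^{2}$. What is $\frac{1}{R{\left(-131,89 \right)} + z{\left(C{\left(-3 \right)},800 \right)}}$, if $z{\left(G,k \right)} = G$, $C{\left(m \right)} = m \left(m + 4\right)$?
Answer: $- \frac{3}{13} - \frac{2 i}{13} \approx -0.23077 - 0.15385 i$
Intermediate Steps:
$C{\left(m \right)} = m \left(4 + m\right)$
$p{\left(y,T \right)} = \sqrt{2} \sqrt{y}$ ($p{\left(y,T \right)} = \sqrt{2 y} = \sqrt{2} \sqrt{y}$)
$R{\left(J,U \right)} = 2 i$ ($R{\left(J,U \right)} = \sqrt{2} \sqrt{-2} = \sqrt{2} i \sqrt{2} = 2 i$)
$\frac{1}{R{\left(-131,89 \right)} + z{\left(C{\left(-3 \right)},800 \right)}} = \frac{1}{2 i - 3 \left(4 - 3\right)} = \frac{1}{2 i - 3} = \frac{1}{-3 + 2 i} = \frac{-3 - 2 i}{13}$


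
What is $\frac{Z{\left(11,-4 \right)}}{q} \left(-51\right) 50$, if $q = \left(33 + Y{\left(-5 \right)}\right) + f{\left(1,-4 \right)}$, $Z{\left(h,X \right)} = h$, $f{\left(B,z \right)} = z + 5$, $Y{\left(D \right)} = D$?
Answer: $- \frac{28050}{29} \approx -967.24$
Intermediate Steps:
$f{\left(B,z \right)} = 5 + z$
$q = 29$ ($q = \left(33 - 5\right) + \left(5 - 4\right) = 28 + 1 = 29$)
$\frac{Z{\left(11,-4 \right)}}{q} \left(-51\right) 50 = \frac{11}{29} \left(-51\right) 50 = \left(- \frac{561}{29}\right) 50 = - \frac{28050}{29}$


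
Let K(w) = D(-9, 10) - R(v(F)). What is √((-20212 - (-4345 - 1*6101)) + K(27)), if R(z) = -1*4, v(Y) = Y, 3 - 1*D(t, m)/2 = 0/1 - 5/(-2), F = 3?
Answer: I*√9761 ≈ 98.798*I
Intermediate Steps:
D(t, m) = 1 (D(t, m) = 6 - 2*(0/1 - 5/(-2)) = 6 - 2*(0*1 - 5*(-½)) = 6 - 2*(0 + 5/2) = 6 - 2*5/2 = 6 - 5 = 1)
R(z) = -4
K(w) = 5 (K(w) = 1 - 1*(-4) = 1 + 4 = 5)
√((-20212 - (-4345 - 1*6101)) + K(27)) = √((-20212 - (-4345 - 1*6101)) + 5) = √((-20212 - (-4345 - 6101)) + 5) = √((-20212 - 1*(-10446)) + 5) = √((-20212 + 10446) + 5) = √(-9766 + 5) = √(-9761) = I*√9761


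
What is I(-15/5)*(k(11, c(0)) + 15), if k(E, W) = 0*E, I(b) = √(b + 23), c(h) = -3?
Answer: 30*√5 ≈ 67.082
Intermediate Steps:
I(b) = √(23 + b)
k(E, W) = 0
I(-15/5)*(k(11, c(0)) + 15) = √(23 - 15/5)*(0 + 15) = √(23 - 15*⅕)*15 = √(23 - 3)*15 = √20*15 = (2*√5)*15 = 30*√5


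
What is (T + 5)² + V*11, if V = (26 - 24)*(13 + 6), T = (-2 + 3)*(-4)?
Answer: 419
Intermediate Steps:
T = -4 (T = 1*(-4) = -4)
V = 38 (V = 2*19 = 38)
(T + 5)² + V*11 = (-4 + 5)² + 38*11 = 1² + 418 = 1 + 418 = 419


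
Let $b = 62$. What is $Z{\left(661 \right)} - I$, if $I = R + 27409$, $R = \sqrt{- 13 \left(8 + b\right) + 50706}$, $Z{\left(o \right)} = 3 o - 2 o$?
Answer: $-26748 - 2 \sqrt{12449} \approx -26971.0$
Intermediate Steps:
$Z{\left(o \right)} = o$
$R = 2 \sqrt{12449}$ ($R = \sqrt{- 13 \left(8 + 62\right) + 50706} = \sqrt{\left(-13\right) 70 + 50706} = \sqrt{-910 + 50706} = \sqrt{49796} = 2 \sqrt{12449} \approx 223.15$)
$I = 27409 + 2 \sqrt{12449}$ ($I = 2 \sqrt{12449} + 27409 = 27409 + 2 \sqrt{12449} \approx 27632.0$)
$Z{\left(661 \right)} - I = 661 - \left(27409 + 2 \sqrt{12449}\right) = -26748 - 2 \sqrt{12449}$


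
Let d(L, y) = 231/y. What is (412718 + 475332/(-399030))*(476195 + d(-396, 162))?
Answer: 352903812584846188/1795635 ≈ 1.9653e+11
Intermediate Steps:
(412718 + 475332/(-399030))*(476195 + d(-396, 162)) = (412718 + 475332/(-399030))*(476195 + 231/162) = (412718 + 475332*(-1/399030))*(476195 + 231*(1/162)) = (412718 - 79222/66505)*(476195 + 77/54) = (27447731368/66505)*(25714607/54) = 352903812584846188/1795635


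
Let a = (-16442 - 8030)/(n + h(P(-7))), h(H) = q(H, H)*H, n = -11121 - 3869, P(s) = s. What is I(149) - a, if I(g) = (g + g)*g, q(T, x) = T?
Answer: 663385810/14941 ≈ 44400.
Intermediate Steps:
n = -14990
I(g) = 2*g² (I(g) = (2*g)*g = 2*g²)
h(H) = H² (h(H) = H*H = H²)
a = 24472/14941 (a = (-16442 - 8030)/(-14990 + (-7)²) = -24472/(-14990 + 49) = -24472/(-14941) = -24472*(-1/14941) = 24472/14941 ≈ 1.6379)
I(149) - a = 2*149² - 1*24472/14941 = 2*22201 - 24472/14941 = 44402 - 24472/14941 = 663385810/14941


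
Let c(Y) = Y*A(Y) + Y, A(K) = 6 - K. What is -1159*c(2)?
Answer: -11590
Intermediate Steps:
c(Y) = Y + Y*(6 - Y) (c(Y) = Y*(6 - Y) + Y = Y + Y*(6 - Y))
-1159*c(2) = -2318*(7 - 1*2) = -2318*(7 - 2) = -2318*5 = -1159*10 = -11590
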